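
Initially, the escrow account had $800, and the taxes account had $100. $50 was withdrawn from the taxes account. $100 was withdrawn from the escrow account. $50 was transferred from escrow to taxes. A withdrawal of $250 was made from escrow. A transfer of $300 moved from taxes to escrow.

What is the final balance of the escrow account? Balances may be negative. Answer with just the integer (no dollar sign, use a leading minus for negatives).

Answer: 700

Derivation:
Tracking account balances step by step:
Start: escrow=800, taxes=100
Event 1 (withdraw 50 from taxes): taxes: 100 - 50 = 50. Balances: escrow=800, taxes=50
Event 2 (withdraw 100 from escrow): escrow: 800 - 100 = 700. Balances: escrow=700, taxes=50
Event 3 (transfer 50 escrow -> taxes): escrow: 700 - 50 = 650, taxes: 50 + 50 = 100. Balances: escrow=650, taxes=100
Event 4 (withdraw 250 from escrow): escrow: 650 - 250 = 400. Balances: escrow=400, taxes=100
Event 5 (transfer 300 taxes -> escrow): taxes: 100 - 300 = -200, escrow: 400 + 300 = 700. Balances: escrow=700, taxes=-200

Final balance of escrow: 700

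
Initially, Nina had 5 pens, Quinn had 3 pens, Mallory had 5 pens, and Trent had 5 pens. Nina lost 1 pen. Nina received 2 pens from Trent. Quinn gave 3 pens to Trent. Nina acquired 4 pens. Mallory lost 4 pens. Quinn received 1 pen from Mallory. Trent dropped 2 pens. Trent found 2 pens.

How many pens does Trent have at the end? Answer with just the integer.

Answer: 6

Derivation:
Tracking counts step by step:
Start: Nina=5, Quinn=3, Mallory=5, Trent=5
Event 1 (Nina -1): Nina: 5 -> 4. State: Nina=4, Quinn=3, Mallory=5, Trent=5
Event 2 (Trent -> Nina, 2): Trent: 5 -> 3, Nina: 4 -> 6. State: Nina=6, Quinn=3, Mallory=5, Trent=3
Event 3 (Quinn -> Trent, 3): Quinn: 3 -> 0, Trent: 3 -> 6. State: Nina=6, Quinn=0, Mallory=5, Trent=6
Event 4 (Nina +4): Nina: 6 -> 10. State: Nina=10, Quinn=0, Mallory=5, Trent=6
Event 5 (Mallory -4): Mallory: 5 -> 1. State: Nina=10, Quinn=0, Mallory=1, Trent=6
Event 6 (Mallory -> Quinn, 1): Mallory: 1 -> 0, Quinn: 0 -> 1. State: Nina=10, Quinn=1, Mallory=0, Trent=6
Event 7 (Trent -2): Trent: 6 -> 4. State: Nina=10, Quinn=1, Mallory=0, Trent=4
Event 8 (Trent +2): Trent: 4 -> 6. State: Nina=10, Quinn=1, Mallory=0, Trent=6

Trent's final count: 6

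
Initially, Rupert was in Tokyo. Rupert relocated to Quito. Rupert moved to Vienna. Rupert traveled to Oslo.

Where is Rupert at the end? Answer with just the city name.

Answer: Oslo

Derivation:
Tracking Rupert's location:
Start: Rupert is in Tokyo.
After move 1: Tokyo -> Quito. Rupert is in Quito.
After move 2: Quito -> Vienna. Rupert is in Vienna.
After move 3: Vienna -> Oslo. Rupert is in Oslo.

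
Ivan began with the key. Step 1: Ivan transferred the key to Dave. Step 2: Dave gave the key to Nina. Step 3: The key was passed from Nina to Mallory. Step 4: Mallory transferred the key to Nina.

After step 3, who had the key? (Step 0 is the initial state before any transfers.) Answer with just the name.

Answer: Mallory

Derivation:
Tracking the key holder through step 3:
After step 0 (start): Ivan
After step 1: Dave
After step 2: Nina
After step 3: Mallory

At step 3, the holder is Mallory.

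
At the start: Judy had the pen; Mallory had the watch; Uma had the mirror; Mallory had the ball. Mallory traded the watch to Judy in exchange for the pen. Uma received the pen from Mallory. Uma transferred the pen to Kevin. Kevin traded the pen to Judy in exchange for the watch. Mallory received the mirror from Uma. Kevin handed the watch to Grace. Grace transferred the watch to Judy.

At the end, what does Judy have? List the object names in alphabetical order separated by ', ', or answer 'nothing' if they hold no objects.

Tracking all object holders:
Start: pen:Judy, watch:Mallory, mirror:Uma, ball:Mallory
Event 1 (swap watch<->pen: now watch:Judy, pen:Mallory). State: pen:Mallory, watch:Judy, mirror:Uma, ball:Mallory
Event 2 (give pen: Mallory -> Uma). State: pen:Uma, watch:Judy, mirror:Uma, ball:Mallory
Event 3 (give pen: Uma -> Kevin). State: pen:Kevin, watch:Judy, mirror:Uma, ball:Mallory
Event 4 (swap pen<->watch: now pen:Judy, watch:Kevin). State: pen:Judy, watch:Kevin, mirror:Uma, ball:Mallory
Event 5 (give mirror: Uma -> Mallory). State: pen:Judy, watch:Kevin, mirror:Mallory, ball:Mallory
Event 6 (give watch: Kevin -> Grace). State: pen:Judy, watch:Grace, mirror:Mallory, ball:Mallory
Event 7 (give watch: Grace -> Judy). State: pen:Judy, watch:Judy, mirror:Mallory, ball:Mallory

Final state: pen:Judy, watch:Judy, mirror:Mallory, ball:Mallory
Judy holds: pen, watch.

Answer: pen, watch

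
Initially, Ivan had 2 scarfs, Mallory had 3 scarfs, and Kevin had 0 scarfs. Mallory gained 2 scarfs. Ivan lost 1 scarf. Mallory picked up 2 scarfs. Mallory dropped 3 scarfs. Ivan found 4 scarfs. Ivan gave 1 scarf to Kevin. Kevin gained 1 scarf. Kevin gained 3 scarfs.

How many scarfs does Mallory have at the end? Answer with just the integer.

Answer: 4

Derivation:
Tracking counts step by step:
Start: Ivan=2, Mallory=3, Kevin=0
Event 1 (Mallory +2): Mallory: 3 -> 5. State: Ivan=2, Mallory=5, Kevin=0
Event 2 (Ivan -1): Ivan: 2 -> 1. State: Ivan=1, Mallory=5, Kevin=0
Event 3 (Mallory +2): Mallory: 5 -> 7. State: Ivan=1, Mallory=7, Kevin=0
Event 4 (Mallory -3): Mallory: 7 -> 4. State: Ivan=1, Mallory=4, Kevin=0
Event 5 (Ivan +4): Ivan: 1 -> 5. State: Ivan=5, Mallory=4, Kevin=0
Event 6 (Ivan -> Kevin, 1): Ivan: 5 -> 4, Kevin: 0 -> 1. State: Ivan=4, Mallory=4, Kevin=1
Event 7 (Kevin +1): Kevin: 1 -> 2. State: Ivan=4, Mallory=4, Kevin=2
Event 8 (Kevin +3): Kevin: 2 -> 5. State: Ivan=4, Mallory=4, Kevin=5

Mallory's final count: 4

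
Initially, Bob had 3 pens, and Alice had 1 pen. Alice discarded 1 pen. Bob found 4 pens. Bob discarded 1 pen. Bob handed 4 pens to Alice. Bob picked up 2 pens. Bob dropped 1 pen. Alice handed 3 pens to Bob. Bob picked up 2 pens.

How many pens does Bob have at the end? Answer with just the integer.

Tracking counts step by step:
Start: Bob=3, Alice=1
Event 1 (Alice -1): Alice: 1 -> 0. State: Bob=3, Alice=0
Event 2 (Bob +4): Bob: 3 -> 7. State: Bob=7, Alice=0
Event 3 (Bob -1): Bob: 7 -> 6. State: Bob=6, Alice=0
Event 4 (Bob -> Alice, 4): Bob: 6 -> 2, Alice: 0 -> 4. State: Bob=2, Alice=4
Event 5 (Bob +2): Bob: 2 -> 4. State: Bob=4, Alice=4
Event 6 (Bob -1): Bob: 4 -> 3. State: Bob=3, Alice=4
Event 7 (Alice -> Bob, 3): Alice: 4 -> 1, Bob: 3 -> 6. State: Bob=6, Alice=1
Event 8 (Bob +2): Bob: 6 -> 8. State: Bob=8, Alice=1

Bob's final count: 8

Answer: 8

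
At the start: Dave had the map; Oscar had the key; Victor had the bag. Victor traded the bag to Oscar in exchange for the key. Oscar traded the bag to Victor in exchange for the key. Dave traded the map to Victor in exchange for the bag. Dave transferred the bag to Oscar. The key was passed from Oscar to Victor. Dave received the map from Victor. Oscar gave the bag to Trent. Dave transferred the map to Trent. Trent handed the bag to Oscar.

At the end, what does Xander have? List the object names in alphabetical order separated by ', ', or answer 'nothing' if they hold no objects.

Answer: nothing

Derivation:
Tracking all object holders:
Start: map:Dave, key:Oscar, bag:Victor
Event 1 (swap bag<->key: now bag:Oscar, key:Victor). State: map:Dave, key:Victor, bag:Oscar
Event 2 (swap bag<->key: now bag:Victor, key:Oscar). State: map:Dave, key:Oscar, bag:Victor
Event 3 (swap map<->bag: now map:Victor, bag:Dave). State: map:Victor, key:Oscar, bag:Dave
Event 4 (give bag: Dave -> Oscar). State: map:Victor, key:Oscar, bag:Oscar
Event 5 (give key: Oscar -> Victor). State: map:Victor, key:Victor, bag:Oscar
Event 6 (give map: Victor -> Dave). State: map:Dave, key:Victor, bag:Oscar
Event 7 (give bag: Oscar -> Trent). State: map:Dave, key:Victor, bag:Trent
Event 8 (give map: Dave -> Trent). State: map:Trent, key:Victor, bag:Trent
Event 9 (give bag: Trent -> Oscar). State: map:Trent, key:Victor, bag:Oscar

Final state: map:Trent, key:Victor, bag:Oscar
Xander holds: (nothing).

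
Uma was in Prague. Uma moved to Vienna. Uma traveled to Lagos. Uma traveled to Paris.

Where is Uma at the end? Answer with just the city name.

Tracking Uma's location:
Start: Uma is in Prague.
After move 1: Prague -> Vienna. Uma is in Vienna.
After move 2: Vienna -> Lagos. Uma is in Lagos.
After move 3: Lagos -> Paris. Uma is in Paris.

Answer: Paris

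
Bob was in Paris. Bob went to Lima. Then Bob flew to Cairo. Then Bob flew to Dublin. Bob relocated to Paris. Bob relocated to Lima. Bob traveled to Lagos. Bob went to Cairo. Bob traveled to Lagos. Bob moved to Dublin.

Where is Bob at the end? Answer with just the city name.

Answer: Dublin

Derivation:
Tracking Bob's location:
Start: Bob is in Paris.
After move 1: Paris -> Lima. Bob is in Lima.
After move 2: Lima -> Cairo. Bob is in Cairo.
After move 3: Cairo -> Dublin. Bob is in Dublin.
After move 4: Dublin -> Paris. Bob is in Paris.
After move 5: Paris -> Lima. Bob is in Lima.
After move 6: Lima -> Lagos. Bob is in Lagos.
After move 7: Lagos -> Cairo. Bob is in Cairo.
After move 8: Cairo -> Lagos. Bob is in Lagos.
After move 9: Lagos -> Dublin. Bob is in Dublin.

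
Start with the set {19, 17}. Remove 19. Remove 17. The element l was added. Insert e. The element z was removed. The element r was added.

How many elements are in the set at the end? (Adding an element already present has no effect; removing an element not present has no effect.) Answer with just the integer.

Answer: 3

Derivation:
Tracking the set through each operation:
Start: {17, 19}
Event 1 (remove 19): removed. Set: {17}
Event 2 (remove 17): removed. Set: {}
Event 3 (add l): added. Set: {l}
Event 4 (add e): added. Set: {e, l}
Event 5 (remove z): not present, no change. Set: {e, l}
Event 6 (add r): added. Set: {e, l, r}

Final set: {e, l, r} (size 3)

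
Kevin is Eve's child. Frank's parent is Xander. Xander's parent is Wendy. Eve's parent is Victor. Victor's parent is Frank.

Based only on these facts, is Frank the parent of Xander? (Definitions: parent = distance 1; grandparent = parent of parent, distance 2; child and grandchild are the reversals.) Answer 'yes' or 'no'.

Reconstructing the parent chain from the given facts:
  Wendy -> Xander -> Frank -> Victor -> Eve -> Kevin
(each arrow means 'parent of the next')
Positions in the chain (0 = top):
  position of Wendy: 0
  position of Xander: 1
  position of Frank: 2
  position of Victor: 3
  position of Eve: 4
  position of Kevin: 5

Frank is at position 2, Xander is at position 1; signed distance (j - i) = -1.
'parent' requires j - i = 1. Actual distance is -1, so the relation does NOT hold.

Answer: no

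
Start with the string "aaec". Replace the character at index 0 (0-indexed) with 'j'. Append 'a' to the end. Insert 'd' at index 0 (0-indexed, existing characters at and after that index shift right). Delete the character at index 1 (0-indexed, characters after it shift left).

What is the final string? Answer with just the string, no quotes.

Applying each edit step by step:
Start: "aaec"
Op 1 (replace idx 0: 'a' -> 'j'): "aaec" -> "jaec"
Op 2 (append 'a'): "jaec" -> "jaeca"
Op 3 (insert 'd' at idx 0): "jaeca" -> "djaeca"
Op 4 (delete idx 1 = 'j'): "djaeca" -> "daeca"

Answer: daeca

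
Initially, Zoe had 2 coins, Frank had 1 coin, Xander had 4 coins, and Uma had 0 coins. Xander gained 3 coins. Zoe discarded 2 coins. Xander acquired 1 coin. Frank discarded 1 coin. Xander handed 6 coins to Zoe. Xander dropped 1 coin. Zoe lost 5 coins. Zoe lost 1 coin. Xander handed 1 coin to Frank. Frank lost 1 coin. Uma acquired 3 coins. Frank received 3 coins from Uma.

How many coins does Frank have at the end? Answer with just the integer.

Tracking counts step by step:
Start: Zoe=2, Frank=1, Xander=4, Uma=0
Event 1 (Xander +3): Xander: 4 -> 7. State: Zoe=2, Frank=1, Xander=7, Uma=0
Event 2 (Zoe -2): Zoe: 2 -> 0. State: Zoe=0, Frank=1, Xander=7, Uma=0
Event 3 (Xander +1): Xander: 7 -> 8. State: Zoe=0, Frank=1, Xander=8, Uma=0
Event 4 (Frank -1): Frank: 1 -> 0. State: Zoe=0, Frank=0, Xander=8, Uma=0
Event 5 (Xander -> Zoe, 6): Xander: 8 -> 2, Zoe: 0 -> 6. State: Zoe=6, Frank=0, Xander=2, Uma=0
Event 6 (Xander -1): Xander: 2 -> 1. State: Zoe=6, Frank=0, Xander=1, Uma=0
Event 7 (Zoe -5): Zoe: 6 -> 1. State: Zoe=1, Frank=0, Xander=1, Uma=0
Event 8 (Zoe -1): Zoe: 1 -> 0. State: Zoe=0, Frank=0, Xander=1, Uma=0
Event 9 (Xander -> Frank, 1): Xander: 1 -> 0, Frank: 0 -> 1. State: Zoe=0, Frank=1, Xander=0, Uma=0
Event 10 (Frank -1): Frank: 1 -> 0. State: Zoe=0, Frank=0, Xander=0, Uma=0
Event 11 (Uma +3): Uma: 0 -> 3. State: Zoe=0, Frank=0, Xander=0, Uma=3
Event 12 (Uma -> Frank, 3): Uma: 3 -> 0, Frank: 0 -> 3. State: Zoe=0, Frank=3, Xander=0, Uma=0

Frank's final count: 3

Answer: 3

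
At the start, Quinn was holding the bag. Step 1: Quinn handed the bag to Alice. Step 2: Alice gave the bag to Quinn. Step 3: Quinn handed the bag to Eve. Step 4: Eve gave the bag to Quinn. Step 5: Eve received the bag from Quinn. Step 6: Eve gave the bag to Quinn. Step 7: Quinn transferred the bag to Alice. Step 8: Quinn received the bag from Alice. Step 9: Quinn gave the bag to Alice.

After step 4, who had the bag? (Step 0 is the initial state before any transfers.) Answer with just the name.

Answer: Quinn

Derivation:
Tracking the bag holder through step 4:
After step 0 (start): Quinn
After step 1: Alice
After step 2: Quinn
After step 3: Eve
After step 4: Quinn

At step 4, the holder is Quinn.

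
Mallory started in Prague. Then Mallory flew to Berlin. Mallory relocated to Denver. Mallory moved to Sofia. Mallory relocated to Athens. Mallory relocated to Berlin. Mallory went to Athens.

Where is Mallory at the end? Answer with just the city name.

Answer: Athens

Derivation:
Tracking Mallory's location:
Start: Mallory is in Prague.
After move 1: Prague -> Berlin. Mallory is in Berlin.
After move 2: Berlin -> Denver. Mallory is in Denver.
After move 3: Denver -> Sofia. Mallory is in Sofia.
After move 4: Sofia -> Athens. Mallory is in Athens.
After move 5: Athens -> Berlin. Mallory is in Berlin.
After move 6: Berlin -> Athens. Mallory is in Athens.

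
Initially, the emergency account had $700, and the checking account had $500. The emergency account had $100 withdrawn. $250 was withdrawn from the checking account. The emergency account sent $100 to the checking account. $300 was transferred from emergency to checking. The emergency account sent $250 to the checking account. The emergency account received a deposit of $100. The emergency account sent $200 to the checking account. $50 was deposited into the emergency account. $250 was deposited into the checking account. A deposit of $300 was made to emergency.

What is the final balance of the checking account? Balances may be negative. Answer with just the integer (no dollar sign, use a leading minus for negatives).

Answer: 1350

Derivation:
Tracking account balances step by step:
Start: emergency=700, checking=500
Event 1 (withdraw 100 from emergency): emergency: 700 - 100 = 600. Balances: emergency=600, checking=500
Event 2 (withdraw 250 from checking): checking: 500 - 250 = 250. Balances: emergency=600, checking=250
Event 3 (transfer 100 emergency -> checking): emergency: 600 - 100 = 500, checking: 250 + 100 = 350. Balances: emergency=500, checking=350
Event 4 (transfer 300 emergency -> checking): emergency: 500 - 300 = 200, checking: 350 + 300 = 650. Balances: emergency=200, checking=650
Event 5 (transfer 250 emergency -> checking): emergency: 200 - 250 = -50, checking: 650 + 250 = 900. Balances: emergency=-50, checking=900
Event 6 (deposit 100 to emergency): emergency: -50 + 100 = 50. Balances: emergency=50, checking=900
Event 7 (transfer 200 emergency -> checking): emergency: 50 - 200 = -150, checking: 900 + 200 = 1100. Balances: emergency=-150, checking=1100
Event 8 (deposit 50 to emergency): emergency: -150 + 50 = -100. Balances: emergency=-100, checking=1100
Event 9 (deposit 250 to checking): checking: 1100 + 250 = 1350. Balances: emergency=-100, checking=1350
Event 10 (deposit 300 to emergency): emergency: -100 + 300 = 200. Balances: emergency=200, checking=1350

Final balance of checking: 1350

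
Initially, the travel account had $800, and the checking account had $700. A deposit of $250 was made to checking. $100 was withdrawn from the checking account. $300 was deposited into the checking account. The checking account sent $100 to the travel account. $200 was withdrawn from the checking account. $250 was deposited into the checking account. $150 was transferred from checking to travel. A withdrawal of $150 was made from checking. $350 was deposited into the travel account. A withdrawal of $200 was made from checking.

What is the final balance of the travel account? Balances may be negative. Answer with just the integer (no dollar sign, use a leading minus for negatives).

Answer: 1400

Derivation:
Tracking account balances step by step:
Start: travel=800, checking=700
Event 1 (deposit 250 to checking): checking: 700 + 250 = 950. Balances: travel=800, checking=950
Event 2 (withdraw 100 from checking): checking: 950 - 100 = 850. Balances: travel=800, checking=850
Event 3 (deposit 300 to checking): checking: 850 + 300 = 1150. Balances: travel=800, checking=1150
Event 4 (transfer 100 checking -> travel): checking: 1150 - 100 = 1050, travel: 800 + 100 = 900. Balances: travel=900, checking=1050
Event 5 (withdraw 200 from checking): checking: 1050 - 200 = 850. Balances: travel=900, checking=850
Event 6 (deposit 250 to checking): checking: 850 + 250 = 1100. Balances: travel=900, checking=1100
Event 7 (transfer 150 checking -> travel): checking: 1100 - 150 = 950, travel: 900 + 150 = 1050. Balances: travel=1050, checking=950
Event 8 (withdraw 150 from checking): checking: 950 - 150 = 800. Balances: travel=1050, checking=800
Event 9 (deposit 350 to travel): travel: 1050 + 350 = 1400. Balances: travel=1400, checking=800
Event 10 (withdraw 200 from checking): checking: 800 - 200 = 600. Balances: travel=1400, checking=600

Final balance of travel: 1400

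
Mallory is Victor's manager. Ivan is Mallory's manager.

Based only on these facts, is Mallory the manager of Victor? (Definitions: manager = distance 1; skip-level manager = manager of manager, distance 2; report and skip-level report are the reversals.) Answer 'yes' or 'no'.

Reconstructing the manager chain from the given facts:
  Ivan -> Mallory -> Victor
(each arrow means 'manager of the next')
Positions in the chain (0 = top):
  position of Ivan: 0
  position of Mallory: 1
  position of Victor: 2

Mallory is at position 1, Victor is at position 2; signed distance (j - i) = 1.
'manager' requires j - i = 1. Actual distance is 1, so the relation HOLDS.

Answer: yes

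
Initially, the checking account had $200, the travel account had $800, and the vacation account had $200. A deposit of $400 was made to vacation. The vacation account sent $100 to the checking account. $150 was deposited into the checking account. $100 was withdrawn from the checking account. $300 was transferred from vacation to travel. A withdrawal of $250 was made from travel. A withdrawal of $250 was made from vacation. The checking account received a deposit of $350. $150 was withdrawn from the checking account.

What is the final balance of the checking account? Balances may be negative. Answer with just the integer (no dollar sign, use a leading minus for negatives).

Answer: 550

Derivation:
Tracking account balances step by step:
Start: checking=200, travel=800, vacation=200
Event 1 (deposit 400 to vacation): vacation: 200 + 400 = 600. Balances: checking=200, travel=800, vacation=600
Event 2 (transfer 100 vacation -> checking): vacation: 600 - 100 = 500, checking: 200 + 100 = 300. Balances: checking=300, travel=800, vacation=500
Event 3 (deposit 150 to checking): checking: 300 + 150 = 450. Balances: checking=450, travel=800, vacation=500
Event 4 (withdraw 100 from checking): checking: 450 - 100 = 350. Balances: checking=350, travel=800, vacation=500
Event 5 (transfer 300 vacation -> travel): vacation: 500 - 300 = 200, travel: 800 + 300 = 1100. Balances: checking=350, travel=1100, vacation=200
Event 6 (withdraw 250 from travel): travel: 1100 - 250 = 850. Balances: checking=350, travel=850, vacation=200
Event 7 (withdraw 250 from vacation): vacation: 200 - 250 = -50. Balances: checking=350, travel=850, vacation=-50
Event 8 (deposit 350 to checking): checking: 350 + 350 = 700. Balances: checking=700, travel=850, vacation=-50
Event 9 (withdraw 150 from checking): checking: 700 - 150 = 550. Balances: checking=550, travel=850, vacation=-50

Final balance of checking: 550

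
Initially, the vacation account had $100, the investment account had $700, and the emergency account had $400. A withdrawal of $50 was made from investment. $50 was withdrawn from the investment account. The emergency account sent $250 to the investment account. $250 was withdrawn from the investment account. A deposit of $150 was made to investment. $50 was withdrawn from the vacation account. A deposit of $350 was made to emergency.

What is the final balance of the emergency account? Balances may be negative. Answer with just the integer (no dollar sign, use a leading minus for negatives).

Answer: 500

Derivation:
Tracking account balances step by step:
Start: vacation=100, investment=700, emergency=400
Event 1 (withdraw 50 from investment): investment: 700 - 50 = 650. Balances: vacation=100, investment=650, emergency=400
Event 2 (withdraw 50 from investment): investment: 650 - 50 = 600. Balances: vacation=100, investment=600, emergency=400
Event 3 (transfer 250 emergency -> investment): emergency: 400 - 250 = 150, investment: 600 + 250 = 850. Balances: vacation=100, investment=850, emergency=150
Event 4 (withdraw 250 from investment): investment: 850 - 250 = 600. Balances: vacation=100, investment=600, emergency=150
Event 5 (deposit 150 to investment): investment: 600 + 150 = 750. Balances: vacation=100, investment=750, emergency=150
Event 6 (withdraw 50 from vacation): vacation: 100 - 50 = 50. Balances: vacation=50, investment=750, emergency=150
Event 7 (deposit 350 to emergency): emergency: 150 + 350 = 500. Balances: vacation=50, investment=750, emergency=500

Final balance of emergency: 500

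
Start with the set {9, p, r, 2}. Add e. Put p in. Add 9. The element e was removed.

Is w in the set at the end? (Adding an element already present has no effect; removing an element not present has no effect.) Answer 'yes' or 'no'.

Answer: no

Derivation:
Tracking the set through each operation:
Start: {2, 9, p, r}
Event 1 (add e): added. Set: {2, 9, e, p, r}
Event 2 (add p): already present, no change. Set: {2, 9, e, p, r}
Event 3 (add 9): already present, no change. Set: {2, 9, e, p, r}
Event 4 (remove e): removed. Set: {2, 9, p, r}

Final set: {2, 9, p, r} (size 4)
w is NOT in the final set.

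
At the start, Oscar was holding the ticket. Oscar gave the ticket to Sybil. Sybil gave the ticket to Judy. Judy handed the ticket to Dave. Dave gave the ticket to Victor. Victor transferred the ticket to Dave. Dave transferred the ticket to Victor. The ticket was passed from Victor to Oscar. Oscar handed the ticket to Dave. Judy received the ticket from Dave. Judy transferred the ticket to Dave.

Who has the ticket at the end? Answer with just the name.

Tracking the ticket through each event:
Start: Oscar has the ticket.
After event 1: Sybil has the ticket.
After event 2: Judy has the ticket.
After event 3: Dave has the ticket.
After event 4: Victor has the ticket.
After event 5: Dave has the ticket.
After event 6: Victor has the ticket.
After event 7: Oscar has the ticket.
After event 8: Dave has the ticket.
After event 9: Judy has the ticket.
After event 10: Dave has the ticket.

Answer: Dave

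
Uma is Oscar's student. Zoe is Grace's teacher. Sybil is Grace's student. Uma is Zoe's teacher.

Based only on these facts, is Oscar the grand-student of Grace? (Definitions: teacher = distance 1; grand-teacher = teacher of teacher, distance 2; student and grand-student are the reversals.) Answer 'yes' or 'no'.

Reconstructing the teacher chain from the given facts:
  Oscar -> Uma -> Zoe -> Grace -> Sybil
(each arrow means 'teacher of the next')
Positions in the chain (0 = top):
  position of Oscar: 0
  position of Uma: 1
  position of Zoe: 2
  position of Grace: 3
  position of Sybil: 4

Oscar is at position 0, Grace is at position 3; signed distance (j - i) = 3.
'grand-student' requires j - i = -2. Actual distance is 3, so the relation does NOT hold.

Answer: no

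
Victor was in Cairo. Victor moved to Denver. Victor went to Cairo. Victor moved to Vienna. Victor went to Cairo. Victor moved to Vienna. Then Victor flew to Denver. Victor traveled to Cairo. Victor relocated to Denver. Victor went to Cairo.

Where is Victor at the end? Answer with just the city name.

Answer: Cairo

Derivation:
Tracking Victor's location:
Start: Victor is in Cairo.
After move 1: Cairo -> Denver. Victor is in Denver.
After move 2: Denver -> Cairo. Victor is in Cairo.
After move 3: Cairo -> Vienna. Victor is in Vienna.
After move 4: Vienna -> Cairo. Victor is in Cairo.
After move 5: Cairo -> Vienna. Victor is in Vienna.
After move 6: Vienna -> Denver. Victor is in Denver.
After move 7: Denver -> Cairo. Victor is in Cairo.
After move 8: Cairo -> Denver. Victor is in Denver.
After move 9: Denver -> Cairo. Victor is in Cairo.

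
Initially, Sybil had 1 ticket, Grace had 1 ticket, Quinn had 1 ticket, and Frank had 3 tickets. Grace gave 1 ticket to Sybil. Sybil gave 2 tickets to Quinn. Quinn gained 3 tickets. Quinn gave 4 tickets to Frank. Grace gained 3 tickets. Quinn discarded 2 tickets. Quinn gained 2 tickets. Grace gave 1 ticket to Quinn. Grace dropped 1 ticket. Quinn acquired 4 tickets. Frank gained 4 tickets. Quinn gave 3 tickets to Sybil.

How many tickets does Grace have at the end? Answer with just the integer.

Tracking counts step by step:
Start: Sybil=1, Grace=1, Quinn=1, Frank=3
Event 1 (Grace -> Sybil, 1): Grace: 1 -> 0, Sybil: 1 -> 2. State: Sybil=2, Grace=0, Quinn=1, Frank=3
Event 2 (Sybil -> Quinn, 2): Sybil: 2 -> 0, Quinn: 1 -> 3. State: Sybil=0, Grace=0, Quinn=3, Frank=3
Event 3 (Quinn +3): Quinn: 3 -> 6. State: Sybil=0, Grace=0, Quinn=6, Frank=3
Event 4 (Quinn -> Frank, 4): Quinn: 6 -> 2, Frank: 3 -> 7. State: Sybil=0, Grace=0, Quinn=2, Frank=7
Event 5 (Grace +3): Grace: 0 -> 3. State: Sybil=0, Grace=3, Quinn=2, Frank=7
Event 6 (Quinn -2): Quinn: 2 -> 0. State: Sybil=0, Grace=3, Quinn=0, Frank=7
Event 7 (Quinn +2): Quinn: 0 -> 2. State: Sybil=0, Grace=3, Quinn=2, Frank=7
Event 8 (Grace -> Quinn, 1): Grace: 3 -> 2, Quinn: 2 -> 3. State: Sybil=0, Grace=2, Quinn=3, Frank=7
Event 9 (Grace -1): Grace: 2 -> 1. State: Sybil=0, Grace=1, Quinn=3, Frank=7
Event 10 (Quinn +4): Quinn: 3 -> 7. State: Sybil=0, Grace=1, Quinn=7, Frank=7
Event 11 (Frank +4): Frank: 7 -> 11. State: Sybil=0, Grace=1, Quinn=7, Frank=11
Event 12 (Quinn -> Sybil, 3): Quinn: 7 -> 4, Sybil: 0 -> 3. State: Sybil=3, Grace=1, Quinn=4, Frank=11

Grace's final count: 1

Answer: 1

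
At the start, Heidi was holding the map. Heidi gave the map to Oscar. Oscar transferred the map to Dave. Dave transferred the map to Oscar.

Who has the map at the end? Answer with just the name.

Tracking the map through each event:
Start: Heidi has the map.
After event 1: Oscar has the map.
After event 2: Dave has the map.
After event 3: Oscar has the map.

Answer: Oscar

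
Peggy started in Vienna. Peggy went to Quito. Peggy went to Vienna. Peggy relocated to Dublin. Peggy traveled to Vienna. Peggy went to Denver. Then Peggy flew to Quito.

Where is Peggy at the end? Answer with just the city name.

Answer: Quito

Derivation:
Tracking Peggy's location:
Start: Peggy is in Vienna.
After move 1: Vienna -> Quito. Peggy is in Quito.
After move 2: Quito -> Vienna. Peggy is in Vienna.
After move 3: Vienna -> Dublin. Peggy is in Dublin.
After move 4: Dublin -> Vienna. Peggy is in Vienna.
After move 5: Vienna -> Denver. Peggy is in Denver.
After move 6: Denver -> Quito. Peggy is in Quito.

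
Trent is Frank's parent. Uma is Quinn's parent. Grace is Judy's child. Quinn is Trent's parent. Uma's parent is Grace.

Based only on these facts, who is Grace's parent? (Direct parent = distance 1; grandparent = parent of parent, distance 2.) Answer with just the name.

Answer: Judy

Derivation:
Reconstructing the parent chain from the given facts:
  Judy -> Grace -> Uma -> Quinn -> Trent -> Frank
(each arrow means 'parent of the next')
Positions in the chain (0 = top):
  position of Judy: 0
  position of Grace: 1
  position of Uma: 2
  position of Quinn: 3
  position of Trent: 4
  position of Frank: 5

Grace is at position 1; the parent is 1 step up the chain, i.e. position 0: Judy.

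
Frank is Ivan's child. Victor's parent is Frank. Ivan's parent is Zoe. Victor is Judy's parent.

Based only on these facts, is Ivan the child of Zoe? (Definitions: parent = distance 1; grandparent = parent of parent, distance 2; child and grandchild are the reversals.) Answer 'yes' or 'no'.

Answer: yes

Derivation:
Reconstructing the parent chain from the given facts:
  Zoe -> Ivan -> Frank -> Victor -> Judy
(each arrow means 'parent of the next')
Positions in the chain (0 = top):
  position of Zoe: 0
  position of Ivan: 1
  position of Frank: 2
  position of Victor: 3
  position of Judy: 4

Ivan is at position 1, Zoe is at position 0; signed distance (j - i) = -1.
'child' requires j - i = -1. Actual distance is -1, so the relation HOLDS.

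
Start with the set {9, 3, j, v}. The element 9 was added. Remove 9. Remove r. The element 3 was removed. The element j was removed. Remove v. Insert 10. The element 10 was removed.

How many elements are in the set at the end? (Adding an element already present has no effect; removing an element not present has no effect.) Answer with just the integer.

Tracking the set through each operation:
Start: {3, 9, j, v}
Event 1 (add 9): already present, no change. Set: {3, 9, j, v}
Event 2 (remove 9): removed. Set: {3, j, v}
Event 3 (remove r): not present, no change. Set: {3, j, v}
Event 4 (remove 3): removed. Set: {j, v}
Event 5 (remove j): removed. Set: {v}
Event 6 (remove v): removed. Set: {}
Event 7 (add 10): added. Set: {10}
Event 8 (remove 10): removed. Set: {}

Final set: {} (size 0)

Answer: 0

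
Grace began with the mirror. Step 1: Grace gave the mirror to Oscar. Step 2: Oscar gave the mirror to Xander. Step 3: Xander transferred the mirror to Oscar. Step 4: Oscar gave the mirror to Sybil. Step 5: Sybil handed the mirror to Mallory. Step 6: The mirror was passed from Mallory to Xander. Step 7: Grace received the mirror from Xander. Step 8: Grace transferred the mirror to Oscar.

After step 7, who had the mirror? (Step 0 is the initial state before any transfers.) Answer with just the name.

Answer: Grace

Derivation:
Tracking the mirror holder through step 7:
After step 0 (start): Grace
After step 1: Oscar
After step 2: Xander
After step 3: Oscar
After step 4: Sybil
After step 5: Mallory
After step 6: Xander
After step 7: Grace

At step 7, the holder is Grace.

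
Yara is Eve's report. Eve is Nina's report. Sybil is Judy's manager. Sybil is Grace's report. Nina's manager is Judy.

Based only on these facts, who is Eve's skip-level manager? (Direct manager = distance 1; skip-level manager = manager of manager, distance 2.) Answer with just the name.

Reconstructing the manager chain from the given facts:
  Grace -> Sybil -> Judy -> Nina -> Eve -> Yara
(each arrow means 'manager of the next')
Positions in the chain (0 = top):
  position of Grace: 0
  position of Sybil: 1
  position of Judy: 2
  position of Nina: 3
  position of Eve: 4
  position of Yara: 5

Eve is at position 4; the skip-level manager is 2 steps up the chain, i.e. position 2: Judy.

Answer: Judy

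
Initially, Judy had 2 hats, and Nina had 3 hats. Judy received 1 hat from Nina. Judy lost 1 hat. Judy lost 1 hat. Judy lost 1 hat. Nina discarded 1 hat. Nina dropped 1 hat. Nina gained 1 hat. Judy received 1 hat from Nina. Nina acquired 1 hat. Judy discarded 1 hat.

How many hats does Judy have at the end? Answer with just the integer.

Answer: 0

Derivation:
Tracking counts step by step:
Start: Judy=2, Nina=3
Event 1 (Nina -> Judy, 1): Nina: 3 -> 2, Judy: 2 -> 3. State: Judy=3, Nina=2
Event 2 (Judy -1): Judy: 3 -> 2. State: Judy=2, Nina=2
Event 3 (Judy -1): Judy: 2 -> 1. State: Judy=1, Nina=2
Event 4 (Judy -1): Judy: 1 -> 0. State: Judy=0, Nina=2
Event 5 (Nina -1): Nina: 2 -> 1. State: Judy=0, Nina=1
Event 6 (Nina -1): Nina: 1 -> 0. State: Judy=0, Nina=0
Event 7 (Nina +1): Nina: 0 -> 1. State: Judy=0, Nina=1
Event 8 (Nina -> Judy, 1): Nina: 1 -> 0, Judy: 0 -> 1. State: Judy=1, Nina=0
Event 9 (Nina +1): Nina: 0 -> 1. State: Judy=1, Nina=1
Event 10 (Judy -1): Judy: 1 -> 0. State: Judy=0, Nina=1

Judy's final count: 0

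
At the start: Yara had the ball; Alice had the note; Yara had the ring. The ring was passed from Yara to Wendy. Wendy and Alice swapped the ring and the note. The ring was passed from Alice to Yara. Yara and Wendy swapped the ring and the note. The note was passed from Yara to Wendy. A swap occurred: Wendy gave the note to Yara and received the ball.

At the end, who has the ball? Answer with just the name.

Answer: Wendy

Derivation:
Tracking all object holders:
Start: ball:Yara, note:Alice, ring:Yara
Event 1 (give ring: Yara -> Wendy). State: ball:Yara, note:Alice, ring:Wendy
Event 2 (swap ring<->note: now ring:Alice, note:Wendy). State: ball:Yara, note:Wendy, ring:Alice
Event 3 (give ring: Alice -> Yara). State: ball:Yara, note:Wendy, ring:Yara
Event 4 (swap ring<->note: now ring:Wendy, note:Yara). State: ball:Yara, note:Yara, ring:Wendy
Event 5 (give note: Yara -> Wendy). State: ball:Yara, note:Wendy, ring:Wendy
Event 6 (swap note<->ball: now note:Yara, ball:Wendy). State: ball:Wendy, note:Yara, ring:Wendy

Final state: ball:Wendy, note:Yara, ring:Wendy
The ball is held by Wendy.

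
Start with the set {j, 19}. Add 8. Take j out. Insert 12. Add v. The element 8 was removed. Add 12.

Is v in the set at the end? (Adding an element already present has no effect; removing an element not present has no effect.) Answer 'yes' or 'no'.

Tracking the set through each operation:
Start: {19, j}
Event 1 (add 8): added. Set: {19, 8, j}
Event 2 (remove j): removed. Set: {19, 8}
Event 3 (add 12): added. Set: {12, 19, 8}
Event 4 (add v): added. Set: {12, 19, 8, v}
Event 5 (remove 8): removed. Set: {12, 19, v}
Event 6 (add 12): already present, no change. Set: {12, 19, v}

Final set: {12, 19, v} (size 3)
v is in the final set.

Answer: yes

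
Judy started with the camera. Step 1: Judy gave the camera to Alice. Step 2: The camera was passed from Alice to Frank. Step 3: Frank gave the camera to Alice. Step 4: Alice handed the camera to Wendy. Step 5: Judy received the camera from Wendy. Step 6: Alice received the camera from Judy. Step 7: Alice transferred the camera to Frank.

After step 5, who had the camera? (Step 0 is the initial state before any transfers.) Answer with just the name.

Answer: Judy

Derivation:
Tracking the camera holder through step 5:
After step 0 (start): Judy
After step 1: Alice
After step 2: Frank
After step 3: Alice
After step 4: Wendy
After step 5: Judy

At step 5, the holder is Judy.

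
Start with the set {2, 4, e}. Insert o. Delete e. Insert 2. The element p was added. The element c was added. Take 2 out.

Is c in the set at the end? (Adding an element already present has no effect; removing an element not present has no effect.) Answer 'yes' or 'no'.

Tracking the set through each operation:
Start: {2, 4, e}
Event 1 (add o): added. Set: {2, 4, e, o}
Event 2 (remove e): removed. Set: {2, 4, o}
Event 3 (add 2): already present, no change. Set: {2, 4, o}
Event 4 (add p): added. Set: {2, 4, o, p}
Event 5 (add c): added. Set: {2, 4, c, o, p}
Event 6 (remove 2): removed. Set: {4, c, o, p}

Final set: {4, c, o, p} (size 4)
c is in the final set.

Answer: yes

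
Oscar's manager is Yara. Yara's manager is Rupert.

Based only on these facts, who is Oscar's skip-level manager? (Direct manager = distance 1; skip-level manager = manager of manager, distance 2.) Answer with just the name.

Reconstructing the manager chain from the given facts:
  Rupert -> Yara -> Oscar
(each arrow means 'manager of the next')
Positions in the chain (0 = top):
  position of Rupert: 0
  position of Yara: 1
  position of Oscar: 2

Oscar is at position 2; the skip-level manager is 2 steps up the chain, i.e. position 0: Rupert.

Answer: Rupert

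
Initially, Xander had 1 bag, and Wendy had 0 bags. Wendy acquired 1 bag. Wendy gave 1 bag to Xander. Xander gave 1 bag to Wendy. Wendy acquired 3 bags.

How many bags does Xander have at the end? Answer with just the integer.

Tracking counts step by step:
Start: Xander=1, Wendy=0
Event 1 (Wendy +1): Wendy: 0 -> 1. State: Xander=1, Wendy=1
Event 2 (Wendy -> Xander, 1): Wendy: 1 -> 0, Xander: 1 -> 2. State: Xander=2, Wendy=0
Event 3 (Xander -> Wendy, 1): Xander: 2 -> 1, Wendy: 0 -> 1. State: Xander=1, Wendy=1
Event 4 (Wendy +3): Wendy: 1 -> 4. State: Xander=1, Wendy=4

Xander's final count: 1

Answer: 1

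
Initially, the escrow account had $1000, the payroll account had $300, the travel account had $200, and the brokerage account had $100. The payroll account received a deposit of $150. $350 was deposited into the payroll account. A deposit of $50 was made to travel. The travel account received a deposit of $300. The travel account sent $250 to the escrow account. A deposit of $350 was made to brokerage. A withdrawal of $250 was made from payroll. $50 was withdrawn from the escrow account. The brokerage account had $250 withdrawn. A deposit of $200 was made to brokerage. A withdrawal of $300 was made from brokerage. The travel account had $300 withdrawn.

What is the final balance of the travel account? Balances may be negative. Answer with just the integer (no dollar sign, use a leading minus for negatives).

Answer: 0

Derivation:
Tracking account balances step by step:
Start: escrow=1000, payroll=300, travel=200, brokerage=100
Event 1 (deposit 150 to payroll): payroll: 300 + 150 = 450. Balances: escrow=1000, payroll=450, travel=200, brokerage=100
Event 2 (deposit 350 to payroll): payroll: 450 + 350 = 800. Balances: escrow=1000, payroll=800, travel=200, brokerage=100
Event 3 (deposit 50 to travel): travel: 200 + 50 = 250. Balances: escrow=1000, payroll=800, travel=250, brokerage=100
Event 4 (deposit 300 to travel): travel: 250 + 300 = 550. Balances: escrow=1000, payroll=800, travel=550, brokerage=100
Event 5 (transfer 250 travel -> escrow): travel: 550 - 250 = 300, escrow: 1000 + 250 = 1250. Balances: escrow=1250, payroll=800, travel=300, brokerage=100
Event 6 (deposit 350 to brokerage): brokerage: 100 + 350 = 450. Balances: escrow=1250, payroll=800, travel=300, brokerage=450
Event 7 (withdraw 250 from payroll): payroll: 800 - 250 = 550. Balances: escrow=1250, payroll=550, travel=300, brokerage=450
Event 8 (withdraw 50 from escrow): escrow: 1250 - 50 = 1200. Balances: escrow=1200, payroll=550, travel=300, brokerage=450
Event 9 (withdraw 250 from brokerage): brokerage: 450 - 250 = 200. Balances: escrow=1200, payroll=550, travel=300, brokerage=200
Event 10 (deposit 200 to brokerage): brokerage: 200 + 200 = 400. Balances: escrow=1200, payroll=550, travel=300, brokerage=400
Event 11 (withdraw 300 from brokerage): brokerage: 400 - 300 = 100. Balances: escrow=1200, payroll=550, travel=300, brokerage=100
Event 12 (withdraw 300 from travel): travel: 300 - 300 = 0. Balances: escrow=1200, payroll=550, travel=0, brokerage=100

Final balance of travel: 0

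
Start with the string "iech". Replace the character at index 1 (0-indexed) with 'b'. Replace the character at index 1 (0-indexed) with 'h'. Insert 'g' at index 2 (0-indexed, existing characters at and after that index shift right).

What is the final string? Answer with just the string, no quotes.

Applying each edit step by step:
Start: "iech"
Op 1 (replace idx 1: 'e' -> 'b'): "iech" -> "ibch"
Op 2 (replace idx 1: 'b' -> 'h'): "ibch" -> "ihch"
Op 3 (insert 'g' at idx 2): "ihch" -> "ihgch"

Answer: ihgch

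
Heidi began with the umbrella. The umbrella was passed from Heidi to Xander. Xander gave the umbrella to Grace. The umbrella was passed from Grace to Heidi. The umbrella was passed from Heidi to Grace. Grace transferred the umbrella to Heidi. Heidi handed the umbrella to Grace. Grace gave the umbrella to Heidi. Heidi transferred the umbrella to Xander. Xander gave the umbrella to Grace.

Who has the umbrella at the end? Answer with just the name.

Tracking the umbrella through each event:
Start: Heidi has the umbrella.
After event 1: Xander has the umbrella.
After event 2: Grace has the umbrella.
After event 3: Heidi has the umbrella.
After event 4: Grace has the umbrella.
After event 5: Heidi has the umbrella.
After event 6: Grace has the umbrella.
After event 7: Heidi has the umbrella.
After event 8: Xander has the umbrella.
After event 9: Grace has the umbrella.

Answer: Grace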